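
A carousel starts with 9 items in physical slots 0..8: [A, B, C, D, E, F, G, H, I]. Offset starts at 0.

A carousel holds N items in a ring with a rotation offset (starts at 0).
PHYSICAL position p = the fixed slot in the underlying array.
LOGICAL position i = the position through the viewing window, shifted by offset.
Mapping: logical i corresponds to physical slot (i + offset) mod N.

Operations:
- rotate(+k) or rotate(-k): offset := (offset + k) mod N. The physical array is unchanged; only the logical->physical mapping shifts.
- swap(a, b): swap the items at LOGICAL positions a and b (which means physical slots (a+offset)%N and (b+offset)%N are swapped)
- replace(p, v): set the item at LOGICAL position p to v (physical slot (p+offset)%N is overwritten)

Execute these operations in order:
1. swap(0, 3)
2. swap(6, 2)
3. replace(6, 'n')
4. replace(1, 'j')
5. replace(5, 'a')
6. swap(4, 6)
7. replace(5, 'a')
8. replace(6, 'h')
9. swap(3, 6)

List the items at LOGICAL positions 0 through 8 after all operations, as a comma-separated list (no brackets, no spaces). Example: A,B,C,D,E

After op 1 (swap(0, 3)): offset=0, physical=[D,B,C,A,E,F,G,H,I], logical=[D,B,C,A,E,F,G,H,I]
After op 2 (swap(6, 2)): offset=0, physical=[D,B,G,A,E,F,C,H,I], logical=[D,B,G,A,E,F,C,H,I]
After op 3 (replace(6, 'n')): offset=0, physical=[D,B,G,A,E,F,n,H,I], logical=[D,B,G,A,E,F,n,H,I]
After op 4 (replace(1, 'j')): offset=0, physical=[D,j,G,A,E,F,n,H,I], logical=[D,j,G,A,E,F,n,H,I]
After op 5 (replace(5, 'a')): offset=0, physical=[D,j,G,A,E,a,n,H,I], logical=[D,j,G,A,E,a,n,H,I]
After op 6 (swap(4, 6)): offset=0, physical=[D,j,G,A,n,a,E,H,I], logical=[D,j,G,A,n,a,E,H,I]
After op 7 (replace(5, 'a')): offset=0, physical=[D,j,G,A,n,a,E,H,I], logical=[D,j,G,A,n,a,E,H,I]
After op 8 (replace(6, 'h')): offset=0, physical=[D,j,G,A,n,a,h,H,I], logical=[D,j,G,A,n,a,h,H,I]
After op 9 (swap(3, 6)): offset=0, physical=[D,j,G,h,n,a,A,H,I], logical=[D,j,G,h,n,a,A,H,I]

Answer: D,j,G,h,n,a,A,H,I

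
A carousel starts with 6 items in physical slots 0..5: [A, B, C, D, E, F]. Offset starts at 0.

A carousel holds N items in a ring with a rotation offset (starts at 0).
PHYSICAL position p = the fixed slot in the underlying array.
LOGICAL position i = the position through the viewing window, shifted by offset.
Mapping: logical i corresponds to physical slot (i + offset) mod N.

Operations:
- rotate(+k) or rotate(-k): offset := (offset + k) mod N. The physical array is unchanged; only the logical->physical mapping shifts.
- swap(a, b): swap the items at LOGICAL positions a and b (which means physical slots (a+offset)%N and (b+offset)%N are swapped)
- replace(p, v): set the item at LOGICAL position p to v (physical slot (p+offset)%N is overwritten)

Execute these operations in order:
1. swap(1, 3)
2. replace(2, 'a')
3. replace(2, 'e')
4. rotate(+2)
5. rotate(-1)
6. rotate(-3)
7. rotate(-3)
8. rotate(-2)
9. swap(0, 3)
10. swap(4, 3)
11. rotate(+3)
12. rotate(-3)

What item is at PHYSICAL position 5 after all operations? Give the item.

After op 1 (swap(1, 3)): offset=0, physical=[A,D,C,B,E,F], logical=[A,D,C,B,E,F]
After op 2 (replace(2, 'a')): offset=0, physical=[A,D,a,B,E,F], logical=[A,D,a,B,E,F]
After op 3 (replace(2, 'e')): offset=0, physical=[A,D,e,B,E,F], logical=[A,D,e,B,E,F]
After op 4 (rotate(+2)): offset=2, physical=[A,D,e,B,E,F], logical=[e,B,E,F,A,D]
After op 5 (rotate(-1)): offset=1, physical=[A,D,e,B,E,F], logical=[D,e,B,E,F,A]
After op 6 (rotate(-3)): offset=4, physical=[A,D,e,B,E,F], logical=[E,F,A,D,e,B]
After op 7 (rotate(-3)): offset=1, physical=[A,D,e,B,E,F], logical=[D,e,B,E,F,A]
After op 8 (rotate(-2)): offset=5, physical=[A,D,e,B,E,F], logical=[F,A,D,e,B,E]
After op 9 (swap(0, 3)): offset=5, physical=[A,D,F,B,E,e], logical=[e,A,D,F,B,E]
After op 10 (swap(4, 3)): offset=5, physical=[A,D,B,F,E,e], logical=[e,A,D,B,F,E]
After op 11 (rotate(+3)): offset=2, physical=[A,D,B,F,E,e], logical=[B,F,E,e,A,D]
After op 12 (rotate(-3)): offset=5, physical=[A,D,B,F,E,e], logical=[e,A,D,B,F,E]

Answer: e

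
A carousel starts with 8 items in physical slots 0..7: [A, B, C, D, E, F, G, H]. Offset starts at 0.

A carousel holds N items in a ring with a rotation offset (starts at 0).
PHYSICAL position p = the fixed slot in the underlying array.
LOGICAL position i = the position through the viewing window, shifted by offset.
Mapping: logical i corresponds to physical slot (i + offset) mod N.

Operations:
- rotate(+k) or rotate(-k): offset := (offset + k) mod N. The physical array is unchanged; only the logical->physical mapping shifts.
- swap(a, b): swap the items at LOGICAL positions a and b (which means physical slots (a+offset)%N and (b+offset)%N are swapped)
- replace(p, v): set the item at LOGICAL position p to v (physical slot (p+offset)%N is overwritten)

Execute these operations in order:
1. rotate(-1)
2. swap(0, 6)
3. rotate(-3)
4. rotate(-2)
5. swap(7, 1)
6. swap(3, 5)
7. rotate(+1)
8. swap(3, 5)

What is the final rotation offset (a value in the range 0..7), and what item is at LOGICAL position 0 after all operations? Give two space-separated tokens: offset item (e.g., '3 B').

Answer: 3 B

Derivation:
After op 1 (rotate(-1)): offset=7, physical=[A,B,C,D,E,F,G,H], logical=[H,A,B,C,D,E,F,G]
After op 2 (swap(0, 6)): offset=7, physical=[A,B,C,D,E,H,G,F], logical=[F,A,B,C,D,E,H,G]
After op 3 (rotate(-3)): offset=4, physical=[A,B,C,D,E,H,G,F], logical=[E,H,G,F,A,B,C,D]
After op 4 (rotate(-2)): offset=2, physical=[A,B,C,D,E,H,G,F], logical=[C,D,E,H,G,F,A,B]
After op 5 (swap(7, 1)): offset=2, physical=[A,D,C,B,E,H,G,F], logical=[C,B,E,H,G,F,A,D]
After op 6 (swap(3, 5)): offset=2, physical=[A,D,C,B,E,F,G,H], logical=[C,B,E,F,G,H,A,D]
After op 7 (rotate(+1)): offset=3, physical=[A,D,C,B,E,F,G,H], logical=[B,E,F,G,H,A,D,C]
After op 8 (swap(3, 5)): offset=3, physical=[G,D,C,B,E,F,A,H], logical=[B,E,F,A,H,G,D,C]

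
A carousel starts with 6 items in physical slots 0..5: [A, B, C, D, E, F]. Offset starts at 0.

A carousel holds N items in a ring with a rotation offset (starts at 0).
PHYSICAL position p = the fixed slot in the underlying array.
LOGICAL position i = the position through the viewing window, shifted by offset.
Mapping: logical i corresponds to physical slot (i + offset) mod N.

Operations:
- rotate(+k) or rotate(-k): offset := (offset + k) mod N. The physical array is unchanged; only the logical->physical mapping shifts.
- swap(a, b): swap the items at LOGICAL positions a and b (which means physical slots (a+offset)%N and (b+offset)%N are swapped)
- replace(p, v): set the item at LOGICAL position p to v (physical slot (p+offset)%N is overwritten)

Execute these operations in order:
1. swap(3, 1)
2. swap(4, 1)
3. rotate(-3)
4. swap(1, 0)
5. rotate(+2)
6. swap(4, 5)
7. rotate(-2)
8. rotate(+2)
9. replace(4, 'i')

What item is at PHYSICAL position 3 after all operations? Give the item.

Answer: i

Derivation:
After op 1 (swap(3, 1)): offset=0, physical=[A,D,C,B,E,F], logical=[A,D,C,B,E,F]
After op 2 (swap(4, 1)): offset=0, physical=[A,E,C,B,D,F], logical=[A,E,C,B,D,F]
After op 3 (rotate(-3)): offset=3, physical=[A,E,C,B,D,F], logical=[B,D,F,A,E,C]
After op 4 (swap(1, 0)): offset=3, physical=[A,E,C,D,B,F], logical=[D,B,F,A,E,C]
After op 5 (rotate(+2)): offset=5, physical=[A,E,C,D,B,F], logical=[F,A,E,C,D,B]
After op 6 (swap(4, 5)): offset=5, physical=[A,E,C,B,D,F], logical=[F,A,E,C,B,D]
After op 7 (rotate(-2)): offset=3, physical=[A,E,C,B,D,F], logical=[B,D,F,A,E,C]
After op 8 (rotate(+2)): offset=5, physical=[A,E,C,B,D,F], logical=[F,A,E,C,B,D]
After op 9 (replace(4, 'i')): offset=5, physical=[A,E,C,i,D,F], logical=[F,A,E,C,i,D]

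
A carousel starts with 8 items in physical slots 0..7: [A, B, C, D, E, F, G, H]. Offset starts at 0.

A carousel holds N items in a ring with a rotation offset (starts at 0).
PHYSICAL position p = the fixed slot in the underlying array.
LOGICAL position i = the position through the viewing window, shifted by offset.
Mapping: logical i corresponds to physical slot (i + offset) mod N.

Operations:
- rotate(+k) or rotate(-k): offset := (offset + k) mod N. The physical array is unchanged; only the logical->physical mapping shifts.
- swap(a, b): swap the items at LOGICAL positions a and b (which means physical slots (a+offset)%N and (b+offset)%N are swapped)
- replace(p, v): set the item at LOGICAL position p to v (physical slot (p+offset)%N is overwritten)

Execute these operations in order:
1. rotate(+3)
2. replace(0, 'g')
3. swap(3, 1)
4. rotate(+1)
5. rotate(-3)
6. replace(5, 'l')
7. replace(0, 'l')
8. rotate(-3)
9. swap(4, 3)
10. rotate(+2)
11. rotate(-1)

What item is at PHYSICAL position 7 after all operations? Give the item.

After op 1 (rotate(+3)): offset=3, physical=[A,B,C,D,E,F,G,H], logical=[D,E,F,G,H,A,B,C]
After op 2 (replace(0, 'g')): offset=3, physical=[A,B,C,g,E,F,G,H], logical=[g,E,F,G,H,A,B,C]
After op 3 (swap(3, 1)): offset=3, physical=[A,B,C,g,G,F,E,H], logical=[g,G,F,E,H,A,B,C]
After op 4 (rotate(+1)): offset=4, physical=[A,B,C,g,G,F,E,H], logical=[G,F,E,H,A,B,C,g]
After op 5 (rotate(-3)): offset=1, physical=[A,B,C,g,G,F,E,H], logical=[B,C,g,G,F,E,H,A]
After op 6 (replace(5, 'l')): offset=1, physical=[A,B,C,g,G,F,l,H], logical=[B,C,g,G,F,l,H,A]
After op 7 (replace(0, 'l')): offset=1, physical=[A,l,C,g,G,F,l,H], logical=[l,C,g,G,F,l,H,A]
After op 8 (rotate(-3)): offset=6, physical=[A,l,C,g,G,F,l,H], logical=[l,H,A,l,C,g,G,F]
After op 9 (swap(4, 3)): offset=6, physical=[A,C,l,g,G,F,l,H], logical=[l,H,A,C,l,g,G,F]
After op 10 (rotate(+2)): offset=0, physical=[A,C,l,g,G,F,l,H], logical=[A,C,l,g,G,F,l,H]
After op 11 (rotate(-1)): offset=7, physical=[A,C,l,g,G,F,l,H], logical=[H,A,C,l,g,G,F,l]

Answer: H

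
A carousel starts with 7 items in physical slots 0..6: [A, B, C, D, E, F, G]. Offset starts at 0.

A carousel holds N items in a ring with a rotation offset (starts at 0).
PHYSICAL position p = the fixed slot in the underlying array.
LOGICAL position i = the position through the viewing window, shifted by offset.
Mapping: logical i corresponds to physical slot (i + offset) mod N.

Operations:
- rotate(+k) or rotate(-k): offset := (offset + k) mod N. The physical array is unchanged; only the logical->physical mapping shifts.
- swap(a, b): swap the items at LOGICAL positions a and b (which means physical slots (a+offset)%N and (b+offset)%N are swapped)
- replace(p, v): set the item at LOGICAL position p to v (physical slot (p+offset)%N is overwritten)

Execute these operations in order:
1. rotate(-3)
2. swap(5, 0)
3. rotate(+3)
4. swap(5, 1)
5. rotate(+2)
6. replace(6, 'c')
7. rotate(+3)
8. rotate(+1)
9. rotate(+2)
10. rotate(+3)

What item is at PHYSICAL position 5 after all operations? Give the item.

Answer: B

Derivation:
After op 1 (rotate(-3)): offset=4, physical=[A,B,C,D,E,F,G], logical=[E,F,G,A,B,C,D]
After op 2 (swap(5, 0)): offset=4, physical=[A,B,E,D,C,F,G], logical=[C,F,G,A,B,E,D]
After op 3 (rotate(+3)): offset=0, physical=[A,B,E,D,C,F,G], logical=[A,B,E,D,C,F,G]
After op 4 (swap(5, 1)): offset=0, physical=[A,F,E,D,C,B,G], logical=[A,F,E,D,C,B,G]
After op 5 (rotate(+2)): offset=2, physical=[A,F,E,D,C,B,G], logical=[E,D,C,B,G,A,F]
After op 6 (replace(6, 'c')): offset=2, physical=[A,c,E,D,C,B,G], logical=[E,D,C,B,G,A,c]
After op 7 (rotate(+3)): offset=5, physical=[A,c,E,D,C,B,G], logical=[B,G,A,c,E,D,C]
After op 8 (rotate(+1)): offset=6, physical=[A,c,E,D,C,B,G], logical=[G,A,c,E,D,C,B]
After op 9 (rotate(+2)): offset=1, physical=[A,c,E,D,C,B,G], logical=[c,E,D,C,B,G,A]
After op 10 (rotate(+3)): offset=4, physical=[A,c,E,D,C,B,G], logical=[C,B,G,A,c,E,D]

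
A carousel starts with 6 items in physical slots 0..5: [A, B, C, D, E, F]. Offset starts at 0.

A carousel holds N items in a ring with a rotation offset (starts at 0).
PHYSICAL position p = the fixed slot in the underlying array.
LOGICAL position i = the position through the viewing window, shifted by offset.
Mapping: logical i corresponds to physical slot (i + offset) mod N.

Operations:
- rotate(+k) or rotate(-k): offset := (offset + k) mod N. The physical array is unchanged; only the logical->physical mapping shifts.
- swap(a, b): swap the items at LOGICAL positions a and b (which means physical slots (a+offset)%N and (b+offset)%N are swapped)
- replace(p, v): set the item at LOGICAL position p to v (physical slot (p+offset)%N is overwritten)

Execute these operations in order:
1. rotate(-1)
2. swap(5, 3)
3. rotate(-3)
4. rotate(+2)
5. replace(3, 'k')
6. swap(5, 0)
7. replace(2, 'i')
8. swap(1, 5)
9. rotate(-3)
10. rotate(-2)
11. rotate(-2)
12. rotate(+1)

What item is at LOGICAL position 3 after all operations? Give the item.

After op 1 (rotate(-1)): offset=5, physical=[A,B,C,D,E,F], logical=[F,A,B,C,D,E]
After op 2 (swap(5, 3)): offset=5, physical=[A,B,E,D,C,F], logical=[F,A,B,E,D,C]
After op 3 (rotate(-3)): offset=2, physical=[A,B,E,D,C,F], logical=[E,D,C,F,A,B]
After op 4 (rotate(+2)): offset=4, physical=[A,B,E,D,C,F], logical=[C,F,A,B,E,D]
After op 5 (replace(3, 'k')): offset=4, physical=[A,k,E,D,C,F], logical=[C,F,A,k,E,D]
After op 6 (swap(5, 0)): offset=4, physical=[A,k,E,C,D,F], logical=[D,F,A,k,E,C]
After op 7 (replace(2, 'i')): offset=4, physical=[i,k,E,C,D,F], logical=[D,F,i,k,E,C]
After op 8 (swap(1, 5)): offset=4, physical=[i,k,E,F,D,C], logical=[D,C,i,k,E,F]
After op 9 (rotate(-3)): offset=1, physical=[i,k,E,F,D,C], logical=[k,E,F,D,C,i]
After op 10 (rotate(-2)): offset=5, physical=[i,k,E,F,D,C], logical=[C,i,k,E,F,D]
After op 11 (rotate(-2)): offset=3, physical=[i,k,E,F,D,C], logical=[F,D,C,i,k,E]
After op 12 (rotate(+1)): offset=4, physical=[i,k,E,F,D,C], logical=[D,C,i,k,E,F]

Answer: k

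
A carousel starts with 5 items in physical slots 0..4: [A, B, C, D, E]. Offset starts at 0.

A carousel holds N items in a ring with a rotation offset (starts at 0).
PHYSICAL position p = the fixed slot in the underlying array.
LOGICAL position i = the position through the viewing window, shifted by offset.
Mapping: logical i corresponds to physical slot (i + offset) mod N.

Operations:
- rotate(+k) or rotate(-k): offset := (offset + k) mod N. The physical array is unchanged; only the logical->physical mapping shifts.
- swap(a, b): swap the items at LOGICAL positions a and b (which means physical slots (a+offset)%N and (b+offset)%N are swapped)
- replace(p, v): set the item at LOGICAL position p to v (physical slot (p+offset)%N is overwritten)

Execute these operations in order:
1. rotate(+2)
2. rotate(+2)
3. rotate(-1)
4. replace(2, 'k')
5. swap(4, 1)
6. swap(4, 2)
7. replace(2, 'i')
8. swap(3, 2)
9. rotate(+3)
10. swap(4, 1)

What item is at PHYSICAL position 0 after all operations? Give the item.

After op 1 (rotate(+2)): offset=2, physical=[A,B,C,D,E], logical=[C,D,E,A,B]
After op 2 (rotate(+2)): offset=4, physical=[A,B,C,D,E], logical=[E,A,B,C,D]
After op 3 (rotate(-1)): offset=3, physical=[A,B,C,D,E], logical=[D,E,A,B,C]
After op 4 (replace(2, 'k')): offset=3, physical=[k,B,C,D,E], logical=[D,E,k,B,C]
After op 5 (swap(4, 1)): offset=3, physical=[k,B,E,D,C], logical=[D,C,k,B,E]
After op 6 (swap(4, 2)): offset=3, physical=[E,B,k,D,C], logical=[D,C,E,B,k]
After op 7 (replace(2, 'i')): offset=3, physical=[i,B,k,D,C], logical=[D,C,i,B,k]
After op 8 (swap(3, 2)): offset=3, physical=[B,i,k,D,C], logical=[D,C,B,i,k]
After op 9 (rotate(+3)): offset=1, physical=[B,i,k,D,C], logical=[i,k,D,C,B]
After op 10 (swap(4, 1)): offset=1, physical=[k,i,B,D,C], logical=[i,B,D,C,k]

Answer: k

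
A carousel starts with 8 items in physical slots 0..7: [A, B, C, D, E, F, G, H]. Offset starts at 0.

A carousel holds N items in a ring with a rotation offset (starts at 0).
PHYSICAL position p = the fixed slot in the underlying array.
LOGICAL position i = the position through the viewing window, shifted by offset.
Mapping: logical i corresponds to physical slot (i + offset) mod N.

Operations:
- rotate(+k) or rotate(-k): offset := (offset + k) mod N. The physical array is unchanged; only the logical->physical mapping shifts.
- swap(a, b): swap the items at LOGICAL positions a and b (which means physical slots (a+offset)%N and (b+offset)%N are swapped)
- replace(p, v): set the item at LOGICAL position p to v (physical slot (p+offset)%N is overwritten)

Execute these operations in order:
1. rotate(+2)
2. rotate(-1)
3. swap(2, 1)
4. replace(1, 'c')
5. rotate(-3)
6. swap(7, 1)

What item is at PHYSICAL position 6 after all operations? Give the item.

After op 1 (rotate(+2)): offset=2, physical=[A,B,C,D,E,F,G,H], logical=[C,D,E,F,G,H,A,B]
After op 2 (rotate(-1)): offset=1, physical=[A,B,C,D,E,F,G,H], logical=[B,C,D,E,F,G,H,A]
After op 3 (swap(2, 1)): offset=1, physical=[A,B,D,C,E,F,G,H], logical=[B,D,C,E,F,G,H,A]
After op 4 (replace(1, 'c')): offset=1, physical=[A,B,c,C,E,F,G,H], logical=[B,c,C,E,F,G,H,A]
After op 5 (rotate(-3)): offset=6, physical=[A,B,c,C,E,F,G,H], logical=[G,H,A,B,c,C,E,F]
After op 6 (swap(7, 1)): offset=6, physical=[A,B,c,C,E,H,G,F], logical=[G,F,A,B,c,C,E,H]

Answer: G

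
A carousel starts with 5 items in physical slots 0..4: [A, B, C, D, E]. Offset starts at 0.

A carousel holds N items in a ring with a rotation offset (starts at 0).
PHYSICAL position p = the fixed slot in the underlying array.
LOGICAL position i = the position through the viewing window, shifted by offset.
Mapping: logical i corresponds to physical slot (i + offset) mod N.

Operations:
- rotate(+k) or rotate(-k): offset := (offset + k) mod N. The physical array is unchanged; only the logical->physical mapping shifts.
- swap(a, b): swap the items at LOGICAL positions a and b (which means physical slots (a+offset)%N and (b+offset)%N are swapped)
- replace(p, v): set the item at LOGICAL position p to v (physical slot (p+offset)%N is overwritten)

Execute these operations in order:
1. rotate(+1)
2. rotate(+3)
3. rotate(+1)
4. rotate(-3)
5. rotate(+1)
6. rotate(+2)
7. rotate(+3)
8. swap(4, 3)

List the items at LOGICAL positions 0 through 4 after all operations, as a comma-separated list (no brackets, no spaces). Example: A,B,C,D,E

Answer: D,E,A,C,B

Derivation:
After op 1 (rotate(+1)): offset=1, physical=[A,B,C,D,E], logical=[B,C,D,E,A]
After op 2 (rotate(+3)): offset=4, physical=[A,B,C,D,E], logical=[E,A,B,C,D]
After op 3 (rotate(+1)): offset=0, physical=[A,B,C,D,E], logical=[A,B,C,D,E]
After op 4 (rotate(-3)): offset=2, physical=[A,B,C,D,E], logical=[C,D,E,A,B]
After op 5 (rotate(+1)): offset=3, physical=[A,B,C,D,E], logical=[D,E,A,B,C]
After op 6 (rotate(+2)): offset=0, physical=[A,B,C,D,E], logical=[A,B,C,D,E]
After op 7 (rotate(+3)): offset=3, physical=[A,B,C,D,E], logical=[D,E,A,B,C]
After op 8 (swap(4, 3)): offset=3, physical=[A,C,B,D,E], logical=[D,E,A,C,B]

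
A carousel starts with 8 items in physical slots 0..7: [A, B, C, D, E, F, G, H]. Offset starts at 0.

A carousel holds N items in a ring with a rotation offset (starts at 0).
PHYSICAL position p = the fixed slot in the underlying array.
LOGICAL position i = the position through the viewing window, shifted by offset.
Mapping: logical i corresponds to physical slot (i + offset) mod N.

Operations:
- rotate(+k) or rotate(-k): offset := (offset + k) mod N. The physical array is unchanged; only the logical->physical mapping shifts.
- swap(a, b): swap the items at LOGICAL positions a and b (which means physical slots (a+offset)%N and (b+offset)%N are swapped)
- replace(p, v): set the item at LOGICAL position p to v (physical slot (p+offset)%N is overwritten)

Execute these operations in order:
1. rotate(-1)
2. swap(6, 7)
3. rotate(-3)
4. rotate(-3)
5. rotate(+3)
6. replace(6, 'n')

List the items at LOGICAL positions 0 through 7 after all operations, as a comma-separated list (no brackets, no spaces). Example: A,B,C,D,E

After op 1 (rotate(-1)): offset=7, physical=[A,B,C,D,E,F,G,H], logical=[H,A,B,C,D,E,F,G]
After op 2 (swap(6, 7)): offset=7, physical=[A,B,C,D,E,G,F,H], logical=[H,A,B,C,D,E,G,F]
After op 3 (rotate(-3)): offset=4, physical=[A,B,C,D,E,G,F,H], logical=[E,G,F,H,A,B,C,D]
After op 4 (rotate(-3)): offset=1, physical=[A,B,C,D,E,G,F,H], logical=[B,C,D,E,G,F,H,A]
After op 5 (rotate(+3)): offset=4, physical=[A,B,C,D,E,G,F,H], logical=[E,G,F,H,A,B,C,D]
After op 6 (replace(6, 'n')): offset=4, physical=[A,B,n,D,E,G,F,H], logical=[E,G,F,H,A,B,n,D]

Answer: E,G,F,H,A,B,n,D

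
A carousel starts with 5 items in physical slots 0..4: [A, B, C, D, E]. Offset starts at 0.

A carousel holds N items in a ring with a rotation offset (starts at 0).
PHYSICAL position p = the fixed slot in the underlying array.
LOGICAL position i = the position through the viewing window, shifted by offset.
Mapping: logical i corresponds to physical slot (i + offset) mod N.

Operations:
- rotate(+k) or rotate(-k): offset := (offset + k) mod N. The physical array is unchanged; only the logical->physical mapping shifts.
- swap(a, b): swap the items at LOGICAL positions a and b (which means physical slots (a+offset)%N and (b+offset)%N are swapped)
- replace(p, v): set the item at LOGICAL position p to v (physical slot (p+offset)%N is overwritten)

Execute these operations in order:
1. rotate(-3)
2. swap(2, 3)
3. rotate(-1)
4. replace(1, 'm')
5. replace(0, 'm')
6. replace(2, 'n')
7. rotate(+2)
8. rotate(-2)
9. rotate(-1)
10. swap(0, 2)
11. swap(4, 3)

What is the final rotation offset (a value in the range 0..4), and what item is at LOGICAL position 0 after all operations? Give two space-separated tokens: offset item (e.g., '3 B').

Answer: 0 m

Derivation:
After op 1 (rotate(-3)): offset=2, physical=[A,B,C,D,E], logical=[C,D,E,A,B]
After op 2 (swap(2, 3)): offset=2, physical=[E,B,C,D,A], logical=[C,D,A,E,B]
After op 3 (rotate(-1)): offset=1, physical=[E,B,C,D,A], logical=[B,C,D,A,E]
After op 4 (replace(1, 'm')): offset=1, physical=[E,B,m,D,A], logical=[B,m,D,A,E]
After op 5 (replace(0, 'm')): offset=1, physical=[E,m,m,D,A], logical=[m,m,D,A,E]
After op 6 (replace(2, 'n')): offset=1, physical=[E,m,m,n,A], logical=[m,m,n,A,E]
After op 7 (rotate(+2)): offset=3, physical=[E,m,m,n,A], logical=[n,A,E,m,m]
After op 8 (rotate(-2)): offset=1, physical=[E,m,m,n,A], logical=[m,m,n,A,E]
After op 9 (rotate(-1)): offset=0, physical=[E,m,m,n,A], logical=[E,m,m,n,A]
After op 10 (swap(0, 2)): offset=0, physical=[m,m,E,n,A], logical=[m,m,E,n,A]
After op 11 (swap(4, 3)): offset=0, physical=[m,m,E,A,n], logical=[m,m,E,A,n]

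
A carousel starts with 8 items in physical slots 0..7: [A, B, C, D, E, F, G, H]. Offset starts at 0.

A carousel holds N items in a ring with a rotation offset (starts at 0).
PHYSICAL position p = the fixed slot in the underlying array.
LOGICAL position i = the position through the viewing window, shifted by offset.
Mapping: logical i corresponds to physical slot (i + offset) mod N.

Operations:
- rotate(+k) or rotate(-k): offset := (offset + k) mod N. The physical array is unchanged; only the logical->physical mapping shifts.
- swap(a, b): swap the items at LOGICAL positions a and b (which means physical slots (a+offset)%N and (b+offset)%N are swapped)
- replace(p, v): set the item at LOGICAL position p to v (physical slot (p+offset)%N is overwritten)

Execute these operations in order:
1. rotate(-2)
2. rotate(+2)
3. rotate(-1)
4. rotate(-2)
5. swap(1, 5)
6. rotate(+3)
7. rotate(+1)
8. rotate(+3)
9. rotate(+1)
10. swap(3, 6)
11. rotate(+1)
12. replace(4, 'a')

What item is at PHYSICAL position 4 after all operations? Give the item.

Answer: E

Derivation:
After op 1 (rotate(-2)): offset=6, physical=[A,B,C,D,E,F,G,H], logical=[G,H,A,B,C,D,E,F]
After op 2 (rotate(+2)): offset=0, physical=[A,B,C,D,E,F,G,H], logical=[A,B,C,D,E,F,G,H]
After op 3 (rotate(-1)): offset=7, physical=[A,B,C,D,E,F,G,H], logical=[H,A,B,C,D,E,F,G]
After op 4 (rotate(-2)): offset=5, physical=[A,B,C,D,E,F,G,H], logical=[F,G,H,A,B,C,D,E]
After op 5 (swap(1, 5)): offset=5, physical=[A,B,G,D,E,F,C,H], logical=[F,C,H,A,B,G,D,E]
After op 6 (rotate(+3)): offset=0, physical=[A,B,G,D,E,F,C,H], logical=[A,B,G,D,E,F,C,H]
After op 7 (rotate(+1)): offset=1, physical=[A,B,G,D,E,F,C,H], logical=[B,G,D,E,F,C,H,A]
After op 8 (rotate(+3)): offset=4, physical=[A,B,G,D,E,F,C,H], logical=[E,F,C,H,A,B,G,D]
After op 9 (rotate(+1)): offset=5, physical=[A,B,G,D,E,F,C,H], logical=[F,C,H,A,B,G,D,E]
After op 10 (swap(3, 6)): offset=5, physical=[D,B,G,A,E,F,C,H], logical=[F,C,H,D,B,G,A,E]
After op 11 (rotate(+1)): offset=6, physical=[D,B,G,A,E,F,C,H], logical=[C,H,D,B,G,A,E,F]
After op 12 (replace(4, 'a')): offset=6, physical=[D,B,a,A,E,F,C,H], logical=[C,H,D,B,a,A,E,F]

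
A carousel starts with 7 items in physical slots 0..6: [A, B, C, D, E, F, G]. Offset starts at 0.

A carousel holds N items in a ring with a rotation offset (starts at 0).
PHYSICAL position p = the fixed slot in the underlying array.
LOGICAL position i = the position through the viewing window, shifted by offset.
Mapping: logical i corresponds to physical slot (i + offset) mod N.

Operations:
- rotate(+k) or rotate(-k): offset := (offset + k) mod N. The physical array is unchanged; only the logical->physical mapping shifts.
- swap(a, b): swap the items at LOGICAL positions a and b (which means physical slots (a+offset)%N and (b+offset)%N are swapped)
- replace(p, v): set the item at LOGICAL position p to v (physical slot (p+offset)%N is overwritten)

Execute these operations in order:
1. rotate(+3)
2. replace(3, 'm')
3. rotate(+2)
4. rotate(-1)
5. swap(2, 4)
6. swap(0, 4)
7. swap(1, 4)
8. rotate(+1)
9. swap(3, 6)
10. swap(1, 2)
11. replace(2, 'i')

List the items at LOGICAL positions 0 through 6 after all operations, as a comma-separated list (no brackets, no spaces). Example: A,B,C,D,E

Answer: E,A,i,m,C,D,F

Derivation:
After op 1 (rotate(+3)): offset=3, physical=[A,B,C,D,E,F,G], logical=[D,E,F,G,A,B,C]
After op 2 (replace(3, 'm')): offset=3, physical=[A,B,C,D,E,F,m], logical=[D,E,F,m,A,B,C]
After op 3 (rotate(+2)): offset=5, physical=[A,B,C,D,E,F,m], logical=[F,m,A,B,C,D,E]
After op 4 (rotate(-1)): offset=4, physical=[A,B,C,D,E,F,m], logical=[E,F,m,A,B,C,D]
After op 5 (swap(2, 4)): offset=4, physical=[A,m,C,D,E,F,B], logical=[E,F,B,A,m,C,D]
After op 6 (swap(0, 4)): offset=4, physical=[A,E,C,D,m,F,B], logical=[m,F,B,A,E,C,D]
After op 7 (swap(1, 4)): offset=4, physical=[A,F,C,D,m,E,B], logical=[m,E,B,A,F,C,D]
After op 8 (rotate(+1)): offset=5, physical=[A,F,C,D,m,E,B], logical=[E,B,A,F,C,D,m]
After op 9 (swap(3, 6)): offset=5, physical=[A,m,C,D,F,E,B], logical=[E,B,A,m,C,D,F]
After op 10 (swap(1, 2)): offset=5, physical=[B,m,C,D,F,E,A], logical=[E,A,B,m,C,D,F]
After op 11 (replace(2, 'i')): offset=5, physical=[i,m,C,D,F,E,A], logical=[E,A,i,m,C,D,F]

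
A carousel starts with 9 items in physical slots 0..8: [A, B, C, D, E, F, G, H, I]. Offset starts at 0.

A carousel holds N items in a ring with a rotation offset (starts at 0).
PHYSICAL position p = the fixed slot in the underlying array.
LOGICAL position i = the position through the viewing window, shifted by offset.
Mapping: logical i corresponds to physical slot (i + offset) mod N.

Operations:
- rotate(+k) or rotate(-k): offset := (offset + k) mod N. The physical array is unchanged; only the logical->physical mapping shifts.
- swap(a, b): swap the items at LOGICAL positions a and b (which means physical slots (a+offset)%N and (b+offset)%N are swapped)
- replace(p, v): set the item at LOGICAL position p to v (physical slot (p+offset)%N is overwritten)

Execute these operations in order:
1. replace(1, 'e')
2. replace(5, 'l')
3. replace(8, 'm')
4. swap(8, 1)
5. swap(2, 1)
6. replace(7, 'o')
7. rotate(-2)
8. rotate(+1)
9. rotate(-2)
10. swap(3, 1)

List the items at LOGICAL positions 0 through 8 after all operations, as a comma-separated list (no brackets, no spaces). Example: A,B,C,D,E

Answer: G,A,e,o,C,m,D,E,l

Derivation:
After op 1 (replace(1, 'e')): offset=0, physical=[A,e,C,D,E,F,G,H,I], logical=[A,e,C,D,E,F,G,H,I]
After op 2 (replace(5, 'l')): offset=0, physical=[A,e,C,D,E,l,G,H,I], logical=[A,e,C,D,E,l,G,H,I]
After op 3 (replace(8, 'm')): offset=0, physical=[A,e,C,D,E,l,G,H,m], logical=[A,e,C,D,E,l,G,H,m]
After op 4 (swap(8, 1)): offset=0, physical=[A,m,C,D,E,l,G,H,e], logical=[A,m,C,D,E,l,G,H,e]
After op 5 (swap(2, 1)): offset=0, physical=[A,C,m,D,E,l,G,H,e], logical=[A,C,m,D,E,l,G,H,e]
After op 6 (replace(7, 'o')): offset=0, physical=[A,C,m,D,E,l,G,o,e], logical=[A,C,m,D,E,l,G,o,e]
After op 7 (rotate(-2)): offset=7, physical=[A,C,m,D,E,l,G,o,e], logical=[o,e,A,C,m,D,E,l,G]
After op 8 (rotate(+1)): offset=8, physical=[A,C,m,D,E,l,G,o,e], logical=[e,A,C,m,D,E,l,G,o]
After op 9 (rotate(-2)): offset=6, physical=[A,C,m,D,E,l,G,o,e], logical=[G,o,e,A,C,m,D,E,l]
After op 10 (swap(3, 1)): offset=6, physical=[o,C,m,D,E,l,G,A,e], logical=[G,A,e,o,C,m,D,E,l]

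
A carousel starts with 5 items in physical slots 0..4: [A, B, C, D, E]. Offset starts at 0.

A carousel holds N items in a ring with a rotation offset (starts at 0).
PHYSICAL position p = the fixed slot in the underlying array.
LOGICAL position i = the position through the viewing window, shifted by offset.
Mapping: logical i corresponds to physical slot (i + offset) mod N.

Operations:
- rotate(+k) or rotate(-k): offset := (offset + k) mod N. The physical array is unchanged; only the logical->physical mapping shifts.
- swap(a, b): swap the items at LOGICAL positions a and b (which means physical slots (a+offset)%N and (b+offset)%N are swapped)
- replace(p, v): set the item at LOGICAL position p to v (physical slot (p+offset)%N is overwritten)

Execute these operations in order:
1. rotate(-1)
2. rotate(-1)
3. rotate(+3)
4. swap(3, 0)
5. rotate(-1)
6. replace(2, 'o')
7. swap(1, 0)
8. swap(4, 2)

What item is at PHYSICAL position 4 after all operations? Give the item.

After op 1 (rotate(-1)): offset=4, physical=[A,B,C,D,E], logical=[E,A,B,C,D]
After op 2 (rotate(-1)): offset=3, physical=[A,B,C,D,E], logical=[D,E,A,B,C]
After op 3 (rotate(+3)): offset=1, physical=[A,B,C,D,E], logical=[B,C,D,E,A]
After op 4 (swap(3, 0)): offset=1, physical=[A,E,C,D,B], logical=[E,C,D,B,A]
After op 5 (rotate(-1)): offset=0, physical=[A,E,C,D,B], logical=[A,E,C,D,B]
After op 6 (replace(2, 'o')): offset=0, physical=[A,E,o,D,B], logical=[A,E,o,D,B]
After op 7 (swap(1, 0)): offset=0, physical=[E,A,o,D,B], logical=[E,A,o,D,B]
After op 8 (swap(4, 2)): offset=0, physical=[E,A,B,D,o], logical=[E,A,B,D,o]

Answer: o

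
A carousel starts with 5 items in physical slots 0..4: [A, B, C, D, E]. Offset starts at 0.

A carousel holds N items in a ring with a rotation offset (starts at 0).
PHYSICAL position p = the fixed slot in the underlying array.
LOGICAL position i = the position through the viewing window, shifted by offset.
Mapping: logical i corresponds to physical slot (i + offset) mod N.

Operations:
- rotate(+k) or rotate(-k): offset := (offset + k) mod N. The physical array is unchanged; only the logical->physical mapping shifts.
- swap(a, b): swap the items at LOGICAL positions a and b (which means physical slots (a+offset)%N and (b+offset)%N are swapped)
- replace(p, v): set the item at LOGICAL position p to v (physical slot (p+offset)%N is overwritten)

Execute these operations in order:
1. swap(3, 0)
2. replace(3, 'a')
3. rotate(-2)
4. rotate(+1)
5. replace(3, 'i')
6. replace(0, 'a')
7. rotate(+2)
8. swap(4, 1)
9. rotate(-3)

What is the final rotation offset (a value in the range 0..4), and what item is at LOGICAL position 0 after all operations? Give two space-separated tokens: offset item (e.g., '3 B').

After op 1 (swap(3, 0)): offset=0, physical=[D,B,C,A,E], logical=[D,B,C,A,E]
After op 2 (replace(3, 'a')): offset=0, physical=[D,B,C,a,E], logical=[D,B,C,a,E]
After op 3 (rotate(-2)): offset=3, physical=[D,B,C,a,E], logical=[a,E,D,B,C]
After op 4 (rotate(+1)): offset=4, physical=[D,B,C,a,E], logical=[E,D,B,C,a]
After op 5 (replace(3, 'i')): offset=4, physical=[D,B,i,a,E], logical=[E,D,B,i,a]
After op 6 (replace(0, 'a')): offset=4, physical=[D,B,i,a,a], logical=[a,D,B,i,a]
After op 7 (rotate(+2)): offset=1, physical=[D,B,i,a,a], logical=[B,i,a,a,D]
After op 8 (swap(4, 1)): offset=1, physical=[i,B,D,a,a], logical=[B,D,a,a,i]
After op 9 (rotate(-3)): offset=3, physical=[i,B,D,a,a], logical=[a,a,i,B,D]

Answer: 3 a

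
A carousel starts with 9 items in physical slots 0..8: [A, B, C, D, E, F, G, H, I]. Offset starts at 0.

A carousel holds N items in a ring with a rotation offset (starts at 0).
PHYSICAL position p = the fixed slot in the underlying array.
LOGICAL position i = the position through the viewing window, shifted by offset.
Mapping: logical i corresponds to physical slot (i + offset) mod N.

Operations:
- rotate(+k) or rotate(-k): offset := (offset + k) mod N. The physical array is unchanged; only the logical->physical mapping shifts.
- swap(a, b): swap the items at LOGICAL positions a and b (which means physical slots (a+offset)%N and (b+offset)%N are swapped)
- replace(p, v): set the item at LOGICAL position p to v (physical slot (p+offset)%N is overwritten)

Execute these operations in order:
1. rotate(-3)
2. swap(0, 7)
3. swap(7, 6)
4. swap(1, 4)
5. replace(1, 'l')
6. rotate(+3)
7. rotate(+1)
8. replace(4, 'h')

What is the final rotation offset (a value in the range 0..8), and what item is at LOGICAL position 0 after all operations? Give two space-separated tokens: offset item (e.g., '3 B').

After op 1 (rotate(-3)): offset=6, physical=[A,B,C,D,E,F,G,H,I], logical=[G,H,I,A,B,C,D,E,F]
After op 2 (swap(0, 7)): offset=6, physical=[A,B,C,D,G,F,E,H,I], logical=[E,H,I,A,B,C,D,G,F]
After op 3 (swap(7, 6)): offset=6, physical=[A,B,C,G,D,F,E,H,I], logical=[E,H,I,A,B,C,G,D,F]
After op 4 (swap(1, 4)): offset=6, physical=[A,H,C,G,D,F,E,B,I], logical=[E,B,I,A,H,C,G,D,F]
After op 5 (replace(1, 'l')): offset=6, physical=[A,H,C,G,D,F,E,l,I], logical=[E,l,I,A,H,C,G,D,F]
After op 6 (rotate(+3)): offset=0, physical=[A,H,C,G,D,F,E,l,I], logical=[A,H,C,G,D,F,E,l,I]
After op 7 (rotate(+1)): offset=1, physical=[A,H,C,G,D,F,E,l,I], logical=[H,C,G,D,F,E,l,I,A]
After op 8 (replace(4, 'h')): offset=1, physical=[A,H,C,G,D,h,E,l,I], logical=[H,C,G,D,h,E,l,I,A]

Answer: 1 H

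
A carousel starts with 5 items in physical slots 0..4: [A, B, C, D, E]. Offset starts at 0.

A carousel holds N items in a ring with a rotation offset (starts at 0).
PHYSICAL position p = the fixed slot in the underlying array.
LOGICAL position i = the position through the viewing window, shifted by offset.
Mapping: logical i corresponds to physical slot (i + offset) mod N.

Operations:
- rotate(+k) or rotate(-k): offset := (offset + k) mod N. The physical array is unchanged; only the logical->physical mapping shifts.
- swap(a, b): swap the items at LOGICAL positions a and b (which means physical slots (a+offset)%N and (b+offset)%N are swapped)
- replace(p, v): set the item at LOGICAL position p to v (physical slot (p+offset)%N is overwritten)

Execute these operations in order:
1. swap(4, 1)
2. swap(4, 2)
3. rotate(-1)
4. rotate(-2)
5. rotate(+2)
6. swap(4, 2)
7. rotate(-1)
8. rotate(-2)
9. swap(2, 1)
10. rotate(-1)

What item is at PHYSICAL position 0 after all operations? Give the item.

Answer: A

Derivation:
After op 1 (swap(4, 1)): offset=0, physical=[A,E,C,D,B], logical=[A,E,C,D,B]
After op 2 (swap(4, 2)): offset=0, physical=[A,E,B,D,C], logical=[A,E,B,D,C]
After op 3 (rotate(-1)): offset=4, physical=[A,E,B,D,C], logical=[C,A,E,B,D]
After op 4 (rotate(-2)): offset=2, physical=[A,E,B,D,C], logical=[B,D,C,A,E]
After op 5 (rotate(+2)): offset=4, physical=[A,E,B,D,C], logical=[C,A,E,B,D]
After op 6 (swap(4, 2)): offset=4, physical=[A,D,B,E,C], logical=[C,A,D,B,E]
After op 7 (rotate(-1)): offset=3, physical=[A,D,B,E,C], logical=[E,C,A,D,B]
After op 8 (rotate(-2)): offset=1, physical=[A,D,B,E,C], logical=[D,B,E,C,A]
After op 9 (swap(2, 1)): offset=1, physical=[A,D,E,B,C], logical=[D,E,B,C,A]
After op 10 (rotate(-1)): offset=0, physical=[A,D,E,B,C], logical=[A,D,E,B,C]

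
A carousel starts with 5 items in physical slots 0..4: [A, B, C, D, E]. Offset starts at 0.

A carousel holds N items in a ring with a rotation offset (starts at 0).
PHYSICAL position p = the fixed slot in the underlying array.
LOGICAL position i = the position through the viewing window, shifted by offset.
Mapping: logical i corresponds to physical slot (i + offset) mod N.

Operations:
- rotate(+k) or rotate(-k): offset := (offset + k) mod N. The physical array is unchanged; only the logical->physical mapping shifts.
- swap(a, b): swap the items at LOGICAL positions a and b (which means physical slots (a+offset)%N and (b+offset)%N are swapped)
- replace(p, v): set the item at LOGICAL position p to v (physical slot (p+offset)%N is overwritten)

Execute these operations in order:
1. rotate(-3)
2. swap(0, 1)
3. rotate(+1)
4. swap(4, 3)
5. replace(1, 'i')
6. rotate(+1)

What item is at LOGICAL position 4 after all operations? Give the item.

After op 1 (rotate(-3)): offset=2, physical=[A,B,C,D,E], logical=[C,D,E,A,B]
After op 2 (swap(0, 1)): offset=2, physical=[A,B,D,C,E], logical=[D,C,E,A,B]
After op 3 (rotate(+1)): offset=3, physical=[A,B,D,C,E], logical=[C,E,A,B,D]
After op 4 (swap(4, 3)): offset=3, physical=[A,D,B,C,E], logical=[C,E,A,D,B]
After op 5 (replace(1, 'i')): offset=3, physical=[A,D,B,C,i], logical=[C,i,A,D,B]
After op 6 (rotate(+1)): offset=4, physical=[A,D,B,C,i], logical=[i,A,D,B,C]

Answer: C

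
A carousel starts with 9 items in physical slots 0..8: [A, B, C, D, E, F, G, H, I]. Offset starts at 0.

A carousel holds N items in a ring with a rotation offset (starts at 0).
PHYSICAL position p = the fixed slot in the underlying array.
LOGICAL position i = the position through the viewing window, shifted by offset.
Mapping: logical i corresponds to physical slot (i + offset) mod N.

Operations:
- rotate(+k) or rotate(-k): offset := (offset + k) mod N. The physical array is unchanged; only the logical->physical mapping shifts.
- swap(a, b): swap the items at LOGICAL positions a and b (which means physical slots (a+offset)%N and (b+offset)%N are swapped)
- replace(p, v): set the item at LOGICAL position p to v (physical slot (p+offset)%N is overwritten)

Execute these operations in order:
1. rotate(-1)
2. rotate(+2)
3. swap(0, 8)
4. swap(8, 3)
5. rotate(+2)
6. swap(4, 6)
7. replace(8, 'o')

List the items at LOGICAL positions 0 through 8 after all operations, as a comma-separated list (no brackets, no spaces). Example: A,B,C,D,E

After op 1 (rotate(-1)): offset=8, physical=[A,B,C,D,E,F,G,H,I], logical=[I,A,B,C,D,E,F,G,H]
After op 2 (rotate(+2)): offset=1, physical=[A,B,C,D,E,F,G,H,I], logical=[B,C,D,E,F,G,H,I,A]
After op 3 (swap(0, 8)): offset=1, physical=[B,A,C,D,E,F,G,H,I], logical=[A,C,D,E,F,G,H,I,B]
After op 4 (swap(8, 3)): offset=1, physical=[E,A,C,D,B,F,G,H,I], logical=[A,C,D,B,F,G,H,I,E]
After op 5 (rotate(+2)): offset=3, physical=[E,A,C,D,B,F,G,H,I], logical=[D,B,F,G,H,I,E,A,C]
After op 6 (swap(4, 6)): offset=3, physical=[H,A,C,D,B,F,G,E,I], logical=[D,B,F,G,E,I,H,A,C]
After op 7 (replace(8, 'o')): offset=3, physical=[H,A,o,D,B,F,G,E,I], logical=[D,B,F,G,E,I,H,A,o]

Answer: D,B,F,G,E,I,H,A,o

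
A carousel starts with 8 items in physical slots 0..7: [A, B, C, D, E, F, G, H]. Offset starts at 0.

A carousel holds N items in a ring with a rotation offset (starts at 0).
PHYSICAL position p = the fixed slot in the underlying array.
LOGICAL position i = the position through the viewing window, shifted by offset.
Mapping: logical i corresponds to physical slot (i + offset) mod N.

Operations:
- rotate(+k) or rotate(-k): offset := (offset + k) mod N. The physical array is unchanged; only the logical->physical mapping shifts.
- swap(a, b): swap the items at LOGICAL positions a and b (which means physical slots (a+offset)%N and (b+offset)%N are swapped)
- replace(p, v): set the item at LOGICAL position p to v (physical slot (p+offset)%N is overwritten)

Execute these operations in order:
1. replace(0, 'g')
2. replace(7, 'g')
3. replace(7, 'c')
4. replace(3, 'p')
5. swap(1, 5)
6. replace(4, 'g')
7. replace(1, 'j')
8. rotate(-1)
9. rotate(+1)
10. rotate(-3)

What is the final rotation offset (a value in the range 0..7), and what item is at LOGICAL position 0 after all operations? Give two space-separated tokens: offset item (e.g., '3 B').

Answer: 5 B

Derivation:
After op 1 (replace(0, 'g')): offset=0, physical=[g,B,C,D,E,F,G,H], logical=[g,B,C,D,E,F,G,H]
After op 2 (replace(7, 'g')): offset=0, physical=[g,B,C,D,E,F,G,g], logical=[g,B,C,D,E,F,G,g]
After op 3 (replace(7, 'c')): offset=0, physical=[g,B,C,D,E,F,G,c], logical=[g,B,C,D,E,F,G,c]
After op 4 (replace(3, 'p')): offset=0, physical=[g,B,C,p,E,F,G,c], logical=[g,B,C,p,E,F,G,c]
After op 5 (swap(1, 5)): offset=0, physical=[g,F,C,p,E,B,G,c], logical=[g,F,C,p,E,B,G,c]
After op 6 (replace(4, 'g')): offset=0, physical=[g,F,C,p,g,B,G,c], logical=[g,F,C,p,g,B,G,c]
After op 7 (replace(1, 'j')): offset=0, physical=[g,j,C,p,g,B,G,c], logical=[g,j,C,p,g,B,G,c]
After op 8 (rotate(-1)): offset=7, physical=[g,j,C,p,g,B,G,c], logical=[c,g,j,C,p,g,B,G]
After op 9 (rotate(+1)): offset=0, physical=[g,j,C,p,g,B,G,c], logical=[g,j,C,p,g,B,G,c]
After op 10 (rotate(-3)): offset=5, physical=[g,j,C,p,g,B,G,c], logical=[B,G,c,g,j,C,p,g]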